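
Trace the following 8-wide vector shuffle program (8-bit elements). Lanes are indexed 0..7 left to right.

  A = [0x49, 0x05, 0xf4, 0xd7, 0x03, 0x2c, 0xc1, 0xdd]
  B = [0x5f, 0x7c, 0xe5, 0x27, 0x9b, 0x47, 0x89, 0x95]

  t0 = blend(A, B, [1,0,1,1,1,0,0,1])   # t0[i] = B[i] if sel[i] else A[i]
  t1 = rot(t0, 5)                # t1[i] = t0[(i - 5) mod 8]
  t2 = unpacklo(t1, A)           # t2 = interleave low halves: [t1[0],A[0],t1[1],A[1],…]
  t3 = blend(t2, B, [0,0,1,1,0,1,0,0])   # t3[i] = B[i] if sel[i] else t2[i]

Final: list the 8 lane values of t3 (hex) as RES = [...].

  t0: 5f 05 e5 27 9b 2c c1 95
  t1: 27 9b 2c c1 95 5f 05 e5
  t2: 27 49 9b 05 2c f4 c1 d7
  t3: 27 49 e5 27 2c 47 c1 d7

RES = [0x27, 0x49, 0xe5, 0x27, 0x2c, 0x47, 0xc1, 0xd7]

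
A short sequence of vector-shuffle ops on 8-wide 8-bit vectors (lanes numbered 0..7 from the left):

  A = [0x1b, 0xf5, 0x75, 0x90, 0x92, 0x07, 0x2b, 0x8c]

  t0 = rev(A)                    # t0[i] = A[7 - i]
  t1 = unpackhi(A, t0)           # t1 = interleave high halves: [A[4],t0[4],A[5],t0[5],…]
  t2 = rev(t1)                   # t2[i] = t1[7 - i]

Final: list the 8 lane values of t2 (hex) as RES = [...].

RES = [ 0x1b  0x8c  0xf5  0x2b  0x75  0x07  0x90  0x92 ]

→ t0 |8c|2b|07|92|90|75|f5|1b|
→ t1 |92|90|07|75|2b|f5|8c|1b|
→ t2 |1b|8c|f5|2b|75|07|90|92|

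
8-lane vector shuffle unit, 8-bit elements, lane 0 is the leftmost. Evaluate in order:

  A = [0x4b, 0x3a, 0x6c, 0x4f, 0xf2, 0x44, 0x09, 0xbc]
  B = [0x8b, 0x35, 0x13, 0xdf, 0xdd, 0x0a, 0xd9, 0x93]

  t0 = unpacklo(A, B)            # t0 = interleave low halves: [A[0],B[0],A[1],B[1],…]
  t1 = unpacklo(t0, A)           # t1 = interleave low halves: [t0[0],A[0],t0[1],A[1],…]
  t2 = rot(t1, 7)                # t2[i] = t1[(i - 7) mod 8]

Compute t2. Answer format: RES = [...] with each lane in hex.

t0 = [0x4b, 0x8b, 0x3a, 0x35, 0x6c, 0x13, 0x4f, 0xdf]
t1 = [0x4b, 0x4b, 0x8b, 0x3a, 0x3a, 0x6c, 0x35, 0x4f]
t2 = [0x4b, 0x8b, 0x3a, 0x3a, 0x6c, 0x35, 0x4f, 0x4b]

RES = [0x4b, 0x8b, 0x3a, 0x3a, 0x6c, 0x35, 0x4f, 0x4b]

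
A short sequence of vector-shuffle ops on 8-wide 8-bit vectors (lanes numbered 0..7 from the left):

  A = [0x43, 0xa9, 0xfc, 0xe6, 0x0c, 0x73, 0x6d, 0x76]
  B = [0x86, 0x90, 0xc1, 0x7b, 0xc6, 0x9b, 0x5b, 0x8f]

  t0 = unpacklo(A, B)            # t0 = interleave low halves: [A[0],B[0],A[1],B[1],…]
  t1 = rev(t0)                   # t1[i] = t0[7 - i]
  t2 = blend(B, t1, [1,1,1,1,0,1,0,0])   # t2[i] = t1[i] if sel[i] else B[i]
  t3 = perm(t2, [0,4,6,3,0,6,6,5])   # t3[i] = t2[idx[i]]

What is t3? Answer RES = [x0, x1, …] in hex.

  t0: 43 86 a9 90 fc c1 e6 7b
  t1: 7b e6 c1 fc 90 a9 86 43
  t2: 7b e6 c1 fc c6 a9 5b 8f
  t3: 7b c6 5b fc 7b 5b 5b a9

RES = [0x7b, 0xc6, 0x5b, 0xfc, 0x7b, 0x5b, 0x5b, 0xa9]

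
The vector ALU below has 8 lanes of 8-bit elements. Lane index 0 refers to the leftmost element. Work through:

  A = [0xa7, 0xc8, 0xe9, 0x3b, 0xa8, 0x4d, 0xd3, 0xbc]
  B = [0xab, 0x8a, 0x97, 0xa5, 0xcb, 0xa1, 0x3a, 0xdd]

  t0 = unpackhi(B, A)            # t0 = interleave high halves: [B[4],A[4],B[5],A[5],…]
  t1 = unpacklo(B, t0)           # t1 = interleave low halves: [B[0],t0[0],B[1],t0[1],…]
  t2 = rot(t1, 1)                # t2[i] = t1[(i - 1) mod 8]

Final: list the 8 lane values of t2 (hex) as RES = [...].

  t0: cb a8 a1 4d 3a d3 dd bc
  t1: ab cb 8a a8 97 a1 a5 4d
  t2: 4d ab cb 8a a8 97 a1 a5

RES = [0x4d, 0xab, 0xcb, 0x8a, 0xa8, 0x97, 0xa1, 0xa5]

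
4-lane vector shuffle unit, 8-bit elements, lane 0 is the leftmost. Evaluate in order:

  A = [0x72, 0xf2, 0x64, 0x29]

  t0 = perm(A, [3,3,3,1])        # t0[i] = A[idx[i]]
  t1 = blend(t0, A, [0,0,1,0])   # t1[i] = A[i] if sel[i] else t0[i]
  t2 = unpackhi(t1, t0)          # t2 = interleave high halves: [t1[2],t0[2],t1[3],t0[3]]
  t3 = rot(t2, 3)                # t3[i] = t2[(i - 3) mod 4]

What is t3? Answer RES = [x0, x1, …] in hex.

t0 = [0x29, 0x29, 0x29, 0xf2]
t1 = [0x29, 0x29, 0x64, 0xf2]
t2 = [0x64, 0x29, 0xf2, 0xf2]
t3 = [0x29, 0xf2, 0xf2, 0x64]

RES = [0x29, 0xf2, 0xf2, 0x64]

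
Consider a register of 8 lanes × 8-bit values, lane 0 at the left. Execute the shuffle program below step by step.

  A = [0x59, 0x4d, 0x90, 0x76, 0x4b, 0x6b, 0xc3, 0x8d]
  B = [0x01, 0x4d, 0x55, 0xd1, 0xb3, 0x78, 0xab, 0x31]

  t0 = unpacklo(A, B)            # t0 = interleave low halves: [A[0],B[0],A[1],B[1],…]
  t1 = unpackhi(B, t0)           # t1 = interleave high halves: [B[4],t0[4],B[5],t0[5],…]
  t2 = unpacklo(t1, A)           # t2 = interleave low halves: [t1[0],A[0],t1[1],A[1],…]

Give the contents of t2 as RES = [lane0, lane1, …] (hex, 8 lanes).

  t0: 59 01 4d 4d 90 55 76 d1
  t1: b3 90 78 55 ab 76 31 d1
  t2: b3 59 90 4d 78 90 55 76

RES = [ 0xb3  0x59  0x90  0x4d  0x78  0x90  0x55  0x76 ]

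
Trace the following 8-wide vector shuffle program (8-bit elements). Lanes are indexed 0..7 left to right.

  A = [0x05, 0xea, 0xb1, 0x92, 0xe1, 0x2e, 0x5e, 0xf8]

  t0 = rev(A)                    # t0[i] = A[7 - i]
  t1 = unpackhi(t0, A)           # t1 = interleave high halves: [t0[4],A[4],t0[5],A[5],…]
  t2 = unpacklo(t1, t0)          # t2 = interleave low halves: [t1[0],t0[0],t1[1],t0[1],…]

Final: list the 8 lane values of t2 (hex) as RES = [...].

t0 = [0xf8, 0x5e, 0x2e, 0xe1, 0x92, 0xb1, 0xea, 0x05]
t1 = [0x92, 0xe1, 0xb1, 0x2e, 0xea, 0x5e, 0x05, 0xf8]
t2 = [0x92, 0xf8, 0xe1, 0x5e, 0xb1, 0x2e, 0x2e, 0xe1]

RES = [0x92, 0xf8, 0xe1, 0x5e, 0xb1, 0x2e, 0x2e, 0xe1]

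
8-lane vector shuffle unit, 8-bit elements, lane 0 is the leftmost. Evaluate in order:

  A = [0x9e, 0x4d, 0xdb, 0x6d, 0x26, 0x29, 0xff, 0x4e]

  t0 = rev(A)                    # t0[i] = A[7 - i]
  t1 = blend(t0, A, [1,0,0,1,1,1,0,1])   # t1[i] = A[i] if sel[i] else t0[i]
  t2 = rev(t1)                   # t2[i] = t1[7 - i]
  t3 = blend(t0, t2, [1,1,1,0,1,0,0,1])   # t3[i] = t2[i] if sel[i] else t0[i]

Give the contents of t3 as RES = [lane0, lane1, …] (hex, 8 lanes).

t0 = [0x4e, 0xff, 0x29, 0x26, 0x6d, 0xdb, 0x4d, 0x9e]
t1 = [0x9e, 0xff, 0x29, 0x6d, 0x26, 0x29, 0x4d, 0x4e]
t2 = [0x4e, 0x4d, 0x29, 0x26, 0x6d, 0x29, 0xff, 0x9e]
t3 = [0x4e, 0x4d, 0x29, 0x26, 0x6d, 0xdb, 0x4d, 0x9e]

RES = [ 0x4e  0x4d  0x29  0x26  0x6d  0xdb  0x4d  0x9e ]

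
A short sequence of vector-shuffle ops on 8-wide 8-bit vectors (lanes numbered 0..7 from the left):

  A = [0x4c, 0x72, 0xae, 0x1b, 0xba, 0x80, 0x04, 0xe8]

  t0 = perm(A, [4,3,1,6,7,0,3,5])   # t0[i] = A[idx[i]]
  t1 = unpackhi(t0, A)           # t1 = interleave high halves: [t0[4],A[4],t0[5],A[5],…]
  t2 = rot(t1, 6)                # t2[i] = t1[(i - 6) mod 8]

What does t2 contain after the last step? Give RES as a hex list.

  t0: ba 1b 72 04 e8 4c 1b 80
  t1: e8 ba 4c 80 1b 04 80 e8
  t2: 4c 80 1b 04 80 e8 e8 ba

RES = [0x4c, 0x80, 0x1b, 0x04, 0x80, 0xe8, 0xe8, 0xba]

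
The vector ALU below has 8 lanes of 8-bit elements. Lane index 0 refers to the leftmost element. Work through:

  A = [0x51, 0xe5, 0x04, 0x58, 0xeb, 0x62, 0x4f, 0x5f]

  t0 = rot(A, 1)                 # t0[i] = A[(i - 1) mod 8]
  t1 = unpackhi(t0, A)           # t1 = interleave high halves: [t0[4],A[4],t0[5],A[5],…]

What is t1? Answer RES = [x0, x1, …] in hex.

RES = [0x58, 0xeb, 0xeb, 0x62, 0x62, 0x4f, 0x4f, 0x5f]

→ t0 |5f|51|e5|04|58|eb|62|4f|
→ t1 |58|eb|eb|62|62|4f|4f|5f|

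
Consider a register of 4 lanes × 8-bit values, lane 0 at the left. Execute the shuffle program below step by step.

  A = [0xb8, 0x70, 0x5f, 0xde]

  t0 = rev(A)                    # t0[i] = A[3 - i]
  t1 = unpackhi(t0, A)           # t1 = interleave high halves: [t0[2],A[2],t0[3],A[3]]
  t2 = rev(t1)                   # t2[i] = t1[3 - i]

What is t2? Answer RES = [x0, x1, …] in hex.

t0 = [0xde, 0x5f, 0x70, 0xb8]
t1 = [0x70, 0x5f, 0xb8, 0xde]
t2 = [0xde, 0xb8, 0x5f, 0x70]

RES = [0xde, 0xb8, 0x5f, 0x70]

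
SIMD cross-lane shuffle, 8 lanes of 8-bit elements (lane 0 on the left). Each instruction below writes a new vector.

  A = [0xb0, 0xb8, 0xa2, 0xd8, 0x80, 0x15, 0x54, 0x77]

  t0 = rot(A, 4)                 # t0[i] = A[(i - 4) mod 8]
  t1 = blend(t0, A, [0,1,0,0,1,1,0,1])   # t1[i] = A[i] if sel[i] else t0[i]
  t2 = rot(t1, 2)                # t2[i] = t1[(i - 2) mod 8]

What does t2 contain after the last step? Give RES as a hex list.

→ t0 |80|15|54|77|b0|b8|a2|d8|
→ t1 |80|b8|54|77|80|15|a2|77|
→ t2 |a2|77|80|b8|54|77|80|15|

RES = [ 0xa2  0x77  0x80  0xb8  0x54  0x77  0x80  0x15 ]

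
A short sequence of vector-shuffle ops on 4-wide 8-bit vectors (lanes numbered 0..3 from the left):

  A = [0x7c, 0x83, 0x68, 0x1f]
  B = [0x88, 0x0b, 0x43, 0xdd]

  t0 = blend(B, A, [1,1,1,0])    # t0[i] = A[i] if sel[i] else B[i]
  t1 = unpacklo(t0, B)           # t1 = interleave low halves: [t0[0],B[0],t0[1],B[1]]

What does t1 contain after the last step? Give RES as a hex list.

→ t0 |7c|83|68|dd|
→ t1 |7c|88|83|0b|

RES = [ 0x7c  0x88  0x83  0x0b ]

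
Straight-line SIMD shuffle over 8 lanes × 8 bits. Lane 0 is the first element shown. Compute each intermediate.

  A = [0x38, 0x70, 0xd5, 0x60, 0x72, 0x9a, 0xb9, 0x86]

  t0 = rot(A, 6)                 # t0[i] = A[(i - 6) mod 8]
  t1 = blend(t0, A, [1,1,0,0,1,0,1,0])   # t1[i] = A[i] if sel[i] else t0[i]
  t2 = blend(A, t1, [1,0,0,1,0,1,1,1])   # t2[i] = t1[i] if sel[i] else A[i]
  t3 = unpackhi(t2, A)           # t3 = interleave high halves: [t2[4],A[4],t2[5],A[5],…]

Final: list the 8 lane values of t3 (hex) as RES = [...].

RES = [ 0x72  0x72  0x86  0x9a  0xb9  0xb9  0x70  0x86 ]

t0 = [0xd5, 0x60, 0x72, 0x9a, 0xb9, 0x86, 0x38, 0x70]
t1 = [0x38, 0x70, 0x72, 0x9a, 0x72, 0x86, 0xb9, 0x70]
t2 = [0x38, 0x70, 0xd5, 0x9a, 0x72, 0x86, 0xb9, 0x70]
t3 = [0x72, 0x72, 0x86, 0x9a, 0xb9, 0xb9, 0x70, 0x86]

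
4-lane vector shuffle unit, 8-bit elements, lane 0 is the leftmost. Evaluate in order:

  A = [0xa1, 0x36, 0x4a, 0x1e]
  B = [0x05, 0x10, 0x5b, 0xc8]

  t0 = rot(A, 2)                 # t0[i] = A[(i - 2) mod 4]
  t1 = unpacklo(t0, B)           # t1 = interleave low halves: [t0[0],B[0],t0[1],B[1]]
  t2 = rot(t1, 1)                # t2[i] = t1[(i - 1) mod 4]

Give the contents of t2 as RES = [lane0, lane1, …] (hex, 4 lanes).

t0 = [0x4a, 0x1e, 0xa1, 0x36]
t1 = [0x4a, 0x05, 0x1e, 0x10]
t2 = [0x10, 0x4a, 0x05, 0x1e]

RES = [ 0x10  0x4a  0x05  0x1e ]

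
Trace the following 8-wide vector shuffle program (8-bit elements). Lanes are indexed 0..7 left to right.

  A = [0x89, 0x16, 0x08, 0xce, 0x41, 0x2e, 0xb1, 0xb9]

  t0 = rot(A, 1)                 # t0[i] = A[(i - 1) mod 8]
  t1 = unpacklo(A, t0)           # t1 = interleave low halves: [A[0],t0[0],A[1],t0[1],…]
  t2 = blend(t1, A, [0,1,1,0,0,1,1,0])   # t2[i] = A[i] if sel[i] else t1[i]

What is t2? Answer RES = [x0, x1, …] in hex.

RES = [0x89, 0x16, 0x08, 0x89, 0x08, 0x2e, 0xb1, 0x08]

  t0: b9 89 16 08 ce 41 2e b1
  t1: 89 b9 16 89 08 16 ce 08
  t2: 89 16 08 89 08 2e b1 08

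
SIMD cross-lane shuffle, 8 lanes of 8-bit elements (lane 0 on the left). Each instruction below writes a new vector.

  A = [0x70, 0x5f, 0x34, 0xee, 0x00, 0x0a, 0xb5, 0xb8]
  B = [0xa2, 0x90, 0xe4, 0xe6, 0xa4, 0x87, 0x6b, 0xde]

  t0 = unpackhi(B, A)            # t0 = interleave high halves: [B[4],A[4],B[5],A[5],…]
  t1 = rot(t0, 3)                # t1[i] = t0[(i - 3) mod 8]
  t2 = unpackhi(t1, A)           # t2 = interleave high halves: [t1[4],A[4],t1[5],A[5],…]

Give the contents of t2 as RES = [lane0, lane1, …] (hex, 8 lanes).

→ t0 |a4|00|87|0a|6b|b5|de|b8|
→ t1 |b5|de|b8|a4|00|87|0a|6b|
→ t2 |00|00|87|0a|0a|b5|6b|b8|

RES = [0x00, 0x00, 0x87, 0x0a, 0x0a, 0xb5, 0x6b, 0xb8]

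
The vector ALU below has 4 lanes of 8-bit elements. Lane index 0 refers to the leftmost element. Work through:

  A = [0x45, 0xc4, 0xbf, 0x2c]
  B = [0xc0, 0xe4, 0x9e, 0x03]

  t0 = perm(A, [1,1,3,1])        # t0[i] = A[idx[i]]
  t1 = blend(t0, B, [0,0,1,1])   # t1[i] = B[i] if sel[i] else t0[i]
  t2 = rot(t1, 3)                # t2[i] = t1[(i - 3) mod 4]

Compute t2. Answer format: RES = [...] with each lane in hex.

  t0: c4 c4 2c c4
  t1: c4 c4 9e 03
  t2: c4 9e 03 c4

RES = [0xc4, 0x9e, 0x03, 0xc4]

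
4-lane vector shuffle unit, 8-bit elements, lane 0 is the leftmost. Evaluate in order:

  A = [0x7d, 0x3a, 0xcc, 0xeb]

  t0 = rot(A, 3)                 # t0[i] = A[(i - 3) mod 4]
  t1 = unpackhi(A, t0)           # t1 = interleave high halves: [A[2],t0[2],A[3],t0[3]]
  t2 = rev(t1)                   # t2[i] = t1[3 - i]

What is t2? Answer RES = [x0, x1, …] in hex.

RES = [0x7d, 0xeb, 0xeb, 0xcc]

→ t0 |3a|cc|eb|7d|
→ t1 |cc|eb|eb|7d|
→ t2 |7d|eb|eb|cc|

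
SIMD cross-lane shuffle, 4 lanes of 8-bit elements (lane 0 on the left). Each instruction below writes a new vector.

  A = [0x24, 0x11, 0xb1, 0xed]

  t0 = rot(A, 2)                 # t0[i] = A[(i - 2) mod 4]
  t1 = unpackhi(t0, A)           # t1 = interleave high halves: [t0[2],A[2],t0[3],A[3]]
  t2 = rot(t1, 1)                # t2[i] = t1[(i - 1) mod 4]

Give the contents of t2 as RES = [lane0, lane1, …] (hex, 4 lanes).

t0 = [0xb1, 0xed, 0x24, 0x11]
t1 = [0x24, 0xb1, 0x11, 0xed]
t2 = [0xed, 0x24, 0xb1, 0x11]

RES = [0xed, 0x24, 0xb1, 0x11]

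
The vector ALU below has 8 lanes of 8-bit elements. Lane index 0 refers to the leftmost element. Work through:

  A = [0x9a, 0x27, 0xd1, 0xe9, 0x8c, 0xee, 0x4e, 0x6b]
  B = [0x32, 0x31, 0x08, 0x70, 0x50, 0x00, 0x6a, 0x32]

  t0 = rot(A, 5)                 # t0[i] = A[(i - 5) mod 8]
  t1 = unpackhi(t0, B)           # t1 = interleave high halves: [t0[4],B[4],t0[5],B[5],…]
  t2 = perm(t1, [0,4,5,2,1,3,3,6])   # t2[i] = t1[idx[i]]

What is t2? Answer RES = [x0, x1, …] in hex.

RES = [ 0x6b  0x27  0x6a  0x9a  0x50  0x00  0x00  0xd1 ]

  t0: e9 8c ee 4e 6b 9a 27 d1
  t1: 6b 50 9a 00 27 6a d1 32
  t2: 6b 27 6a 9a 50 00 00 d1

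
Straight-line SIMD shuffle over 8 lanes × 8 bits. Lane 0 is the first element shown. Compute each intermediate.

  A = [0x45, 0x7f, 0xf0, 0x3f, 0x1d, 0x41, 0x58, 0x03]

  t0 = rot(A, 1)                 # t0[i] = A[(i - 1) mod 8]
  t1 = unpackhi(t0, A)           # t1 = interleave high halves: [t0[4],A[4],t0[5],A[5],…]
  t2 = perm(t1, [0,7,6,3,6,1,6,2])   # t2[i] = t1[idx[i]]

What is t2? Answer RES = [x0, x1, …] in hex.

t0 = [0x03, 0x45, 0x7f, 0xf0, 0x3f, 0x1d, 0x41, 0x58]
t1 = [0x3f, 0x1d, 0x1d, 0x41, 0x41, 0x58, 0x58, 0x03]
t2 = [0x3f, 0x03, 0x58, 0x41, 0x58, 0x1d, 0x58, 0x1d]

RES = [0x3f, 0x03, 0x58, 0x41, 0x58, 0x1d, 0x58, 0x1d]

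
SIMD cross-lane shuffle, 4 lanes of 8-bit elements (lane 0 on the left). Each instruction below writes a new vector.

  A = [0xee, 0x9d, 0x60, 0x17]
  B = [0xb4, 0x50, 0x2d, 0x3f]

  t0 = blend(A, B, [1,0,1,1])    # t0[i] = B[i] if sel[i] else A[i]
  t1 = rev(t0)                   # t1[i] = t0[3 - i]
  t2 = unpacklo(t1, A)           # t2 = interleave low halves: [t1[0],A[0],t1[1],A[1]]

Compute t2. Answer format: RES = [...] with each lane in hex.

RES = [0x3f, 0xee, 0x2d, 0x9d]

→ t0 |b4|9d|2d|3f|
→ t1 |3f|2d|9d|b4|
→ t2 |3f|ee|2d|9d|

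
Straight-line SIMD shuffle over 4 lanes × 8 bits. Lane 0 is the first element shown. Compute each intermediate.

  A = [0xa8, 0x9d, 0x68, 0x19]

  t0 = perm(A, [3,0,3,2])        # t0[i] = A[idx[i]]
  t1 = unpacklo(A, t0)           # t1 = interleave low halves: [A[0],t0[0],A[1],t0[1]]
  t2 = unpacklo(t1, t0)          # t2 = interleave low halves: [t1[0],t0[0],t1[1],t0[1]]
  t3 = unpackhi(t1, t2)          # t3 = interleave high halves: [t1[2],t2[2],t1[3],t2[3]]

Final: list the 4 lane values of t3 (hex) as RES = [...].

→ t0 |19|a8|19|68|
→ t1 |a8|19|9d|a8|
→ t2 |a8|19|19|a8|
→ t3 |9d|19|a8|a8|

RES = [ 0x9d  0x19  0xa8  0xa8 ]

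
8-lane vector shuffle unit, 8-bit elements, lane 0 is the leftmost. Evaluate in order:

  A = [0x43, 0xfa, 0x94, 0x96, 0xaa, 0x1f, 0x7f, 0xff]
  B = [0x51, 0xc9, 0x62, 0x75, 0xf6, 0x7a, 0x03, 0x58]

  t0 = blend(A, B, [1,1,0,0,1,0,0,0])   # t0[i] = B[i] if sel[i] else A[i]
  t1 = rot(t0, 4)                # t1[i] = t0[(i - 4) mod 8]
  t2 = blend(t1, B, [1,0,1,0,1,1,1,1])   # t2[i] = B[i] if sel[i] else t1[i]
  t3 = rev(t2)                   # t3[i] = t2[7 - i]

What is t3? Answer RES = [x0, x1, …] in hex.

RES = [ 0x58  0x03  0x7a  0xf6  0xff  0x62  0x1f  0x51 ]

→ t0 |51|c9|94|96|f6|1f|7f|ff|
→ t1 |f6|1f|7f|ff|51|c9|94|96|
→ t2 |51|1f|62|ff|f6|7a|03|58|
→ t3 |58|03|7a|f6|ff|62|1f|51|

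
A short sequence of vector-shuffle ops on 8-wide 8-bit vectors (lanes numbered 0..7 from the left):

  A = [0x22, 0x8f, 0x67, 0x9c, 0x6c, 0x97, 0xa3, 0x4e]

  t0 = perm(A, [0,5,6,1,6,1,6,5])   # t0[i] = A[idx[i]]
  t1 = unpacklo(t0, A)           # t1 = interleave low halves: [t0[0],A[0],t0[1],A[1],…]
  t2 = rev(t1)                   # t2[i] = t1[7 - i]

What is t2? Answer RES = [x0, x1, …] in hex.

RES = [ 0x9c  0x8f  0x67  0xa3  0x8f  0x97  0x22  0x22 ]

t0 = [0x22, 0x97, 0xa3, 0x8f, 0xa3, 0x8f, 0xa3, 0x97]
t1 = [0x22, 0x22, 0x97, 0x8f, 0xa3, 0x67, 0x8f, 0x9c]
t2 = [0x9c, 0x8f, 0x67, 0xa3, 0x8f, 0x97, 0x22, 0x22]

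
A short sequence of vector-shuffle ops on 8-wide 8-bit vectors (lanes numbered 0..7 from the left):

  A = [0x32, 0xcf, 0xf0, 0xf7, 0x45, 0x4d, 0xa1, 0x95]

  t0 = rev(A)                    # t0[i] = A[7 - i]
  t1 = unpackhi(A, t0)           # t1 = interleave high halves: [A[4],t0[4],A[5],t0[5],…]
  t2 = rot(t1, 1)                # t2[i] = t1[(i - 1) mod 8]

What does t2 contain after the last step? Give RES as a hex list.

RES = [ 0x32  0x45  0xf7  0x4d  0xf0  0xa1  0xcf  0x95 ]

  t0: 95 a1 4d 45 f7 f0 cf 32
  t1: 45 f7 4d f0 a1 cf 95 32
  t2: 32 45 f7 4d f0 a1 cf 95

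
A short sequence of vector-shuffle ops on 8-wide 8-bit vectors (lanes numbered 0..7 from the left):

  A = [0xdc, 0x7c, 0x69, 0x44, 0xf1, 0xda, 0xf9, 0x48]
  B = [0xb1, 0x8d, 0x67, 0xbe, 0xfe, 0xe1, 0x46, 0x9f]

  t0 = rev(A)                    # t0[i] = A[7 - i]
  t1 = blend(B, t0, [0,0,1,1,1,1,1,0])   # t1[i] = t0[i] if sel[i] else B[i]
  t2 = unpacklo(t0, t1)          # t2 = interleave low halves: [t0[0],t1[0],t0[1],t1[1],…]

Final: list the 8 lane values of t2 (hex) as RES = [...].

t0 = [0x48, 0xf9, 0xda, 0xf1, 0x44, 0x69, 0x7c, 0xdc]
t1 = [0xb1, 0x8d, 0xda, 0xf1, 0x44, 0x69, 0x7c, 0x9f]
t2 = [0x48, 0xb1, 0xf9, 0x8d, 0xda, 0xda, 0xf1, 0xf1]

RES = [ 0x48  0xb1  0xf9  0x8d  0xda  0xda  0xf1  0xf1 ]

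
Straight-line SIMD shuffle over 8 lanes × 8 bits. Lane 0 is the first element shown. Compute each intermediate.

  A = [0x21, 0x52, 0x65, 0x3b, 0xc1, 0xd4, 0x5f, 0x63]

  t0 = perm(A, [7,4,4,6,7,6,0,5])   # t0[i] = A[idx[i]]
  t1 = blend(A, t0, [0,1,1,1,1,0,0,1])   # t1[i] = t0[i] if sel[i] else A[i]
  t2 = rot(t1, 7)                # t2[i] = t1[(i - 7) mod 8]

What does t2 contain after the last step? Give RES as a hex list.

RES = [0xc1, 0xc1, 0x5f, 0x63, 0xd4, 0x5f, 0xd4, 0x21]

t0 = [0x63, 0xc1, 0xc1, 0x5f, 0x63, 0x5f, 0x21, 0xd4]
t1 = [0x21, 0xc1, 0xc1, 0x5f, 0x63, 0xd4, 0x5f, 0xd4]
t2 = [0xc1, 0xc1, 0x5f, 0x63, 0xd4, 0x5f, 0xd4, 0x21]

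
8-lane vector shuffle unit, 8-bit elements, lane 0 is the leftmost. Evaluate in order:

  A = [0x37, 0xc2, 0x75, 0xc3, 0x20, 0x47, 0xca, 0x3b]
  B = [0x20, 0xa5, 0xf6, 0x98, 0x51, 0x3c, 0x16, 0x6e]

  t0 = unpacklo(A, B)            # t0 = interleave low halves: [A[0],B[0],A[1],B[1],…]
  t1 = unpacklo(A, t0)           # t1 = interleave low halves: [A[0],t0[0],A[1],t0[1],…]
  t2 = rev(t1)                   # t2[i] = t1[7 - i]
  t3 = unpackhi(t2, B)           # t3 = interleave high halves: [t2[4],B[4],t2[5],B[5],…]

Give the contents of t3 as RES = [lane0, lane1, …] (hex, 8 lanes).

RES = [ 0x20  0x51  0xc2  0x3c  0x37  0x16  0x37  0x6e ]

→ t0 |37|20|c2|a5|75|f6|c3|98|
→ t1 |37|37|c2|20|75|c2|c3|a5|
→ t2 |a5|c3|c2|75|20|c2|37|37|
→ t3 |20|51|c2|3c|37|16|37|6e|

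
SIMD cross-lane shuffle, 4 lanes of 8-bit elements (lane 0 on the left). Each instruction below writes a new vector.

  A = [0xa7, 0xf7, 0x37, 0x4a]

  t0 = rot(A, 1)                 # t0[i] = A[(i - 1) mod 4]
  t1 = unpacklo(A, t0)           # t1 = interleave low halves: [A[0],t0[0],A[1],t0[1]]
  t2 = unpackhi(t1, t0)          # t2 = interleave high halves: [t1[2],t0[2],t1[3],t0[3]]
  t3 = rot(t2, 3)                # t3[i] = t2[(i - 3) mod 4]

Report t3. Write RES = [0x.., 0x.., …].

  t0: 4a a7 f7 37
  t1: a7 4a f7 a7
  t2: f7 f7 a7 37
  t3: f7 a7 37 f7

RES = [ 0xf7  0xa7  0x37  0xf7 ]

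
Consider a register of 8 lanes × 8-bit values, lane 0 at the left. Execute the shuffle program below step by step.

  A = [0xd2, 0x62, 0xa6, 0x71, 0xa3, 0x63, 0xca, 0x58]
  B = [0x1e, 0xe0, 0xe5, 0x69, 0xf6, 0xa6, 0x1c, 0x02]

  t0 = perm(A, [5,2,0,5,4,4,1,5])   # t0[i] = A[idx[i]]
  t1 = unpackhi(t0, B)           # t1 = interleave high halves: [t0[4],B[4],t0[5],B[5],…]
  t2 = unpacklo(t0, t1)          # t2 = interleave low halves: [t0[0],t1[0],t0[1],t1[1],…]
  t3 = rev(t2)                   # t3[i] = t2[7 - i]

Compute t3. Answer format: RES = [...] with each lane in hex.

RES = [0xa6, 0x63, 0xa3, 0xd2, 0xf6, 0xa6, 0xa3, 0x63]

→ t0 |63|a6|d2|63|a3|a3|62|63|
→ t1 |a3|f6|a3|a6|62|1c|63|02|
→ t2 |63|a3|a6|f6|d2|a3|63|a6|
→ t3 |a6|63|a3|d2|f6|a6|a3|63|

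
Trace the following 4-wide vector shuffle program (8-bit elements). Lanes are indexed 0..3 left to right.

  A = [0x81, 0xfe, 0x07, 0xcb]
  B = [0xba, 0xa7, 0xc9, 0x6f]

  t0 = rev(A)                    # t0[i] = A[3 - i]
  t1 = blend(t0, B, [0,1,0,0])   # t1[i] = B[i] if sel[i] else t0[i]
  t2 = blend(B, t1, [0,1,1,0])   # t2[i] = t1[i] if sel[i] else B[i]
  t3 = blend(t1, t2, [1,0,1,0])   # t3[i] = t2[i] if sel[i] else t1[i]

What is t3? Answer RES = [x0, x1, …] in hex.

RES = [ 0xba  0xa7  0xfe  0x81 ]

  t0: cb 07 fe 81
  t1: cb a7 fe 81
  t2: ba a7 fe 6f
  t3: ba a7 fe 81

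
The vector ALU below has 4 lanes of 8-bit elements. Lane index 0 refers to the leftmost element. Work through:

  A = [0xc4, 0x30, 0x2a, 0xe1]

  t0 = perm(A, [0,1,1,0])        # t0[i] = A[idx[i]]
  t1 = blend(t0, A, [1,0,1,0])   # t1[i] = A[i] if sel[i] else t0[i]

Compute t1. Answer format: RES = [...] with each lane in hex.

RES = [0xc4, 0x30, 0x2a, 0xc4]

t0 = [0xc4, 0x30, 0x30, 0xc4]
t1 = [0xc4, 0x30, 0x2a, 0xc4]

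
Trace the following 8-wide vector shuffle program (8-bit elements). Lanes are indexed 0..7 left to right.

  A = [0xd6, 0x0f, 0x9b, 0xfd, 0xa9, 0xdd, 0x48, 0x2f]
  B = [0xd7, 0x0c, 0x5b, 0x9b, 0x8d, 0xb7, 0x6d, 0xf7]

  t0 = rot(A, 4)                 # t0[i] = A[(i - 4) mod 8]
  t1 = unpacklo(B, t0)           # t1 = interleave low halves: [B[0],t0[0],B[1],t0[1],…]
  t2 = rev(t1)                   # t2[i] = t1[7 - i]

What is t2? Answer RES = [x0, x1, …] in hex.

RES = [ 0x2f  0x9b  0x48  0x5b  0xdd  0x0c  0xa9  0xd7 ]

  t0: a9 dd 48 2f d6 0f 9b fd
  t1: d7 a9 0c dd 5b 48 9b 2f
  t2: 2f 9b 48 5b dd 0c a9 d7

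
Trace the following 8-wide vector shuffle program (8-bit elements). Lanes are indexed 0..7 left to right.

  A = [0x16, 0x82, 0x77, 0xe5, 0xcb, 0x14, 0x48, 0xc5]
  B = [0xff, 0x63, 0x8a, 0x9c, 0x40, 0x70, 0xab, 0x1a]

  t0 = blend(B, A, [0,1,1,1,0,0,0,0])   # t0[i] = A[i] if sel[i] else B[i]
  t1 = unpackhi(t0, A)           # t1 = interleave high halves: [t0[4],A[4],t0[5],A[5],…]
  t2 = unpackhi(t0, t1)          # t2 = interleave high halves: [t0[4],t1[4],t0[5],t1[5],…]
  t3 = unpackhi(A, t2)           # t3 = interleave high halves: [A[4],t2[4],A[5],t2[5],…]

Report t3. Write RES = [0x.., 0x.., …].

  t0: ff 82 77 e5 40 70 ab 1a
  t1: 40 cb 70 14 ab 48 1a c5
  t2: 40 ab 70 48 ab 1a 1a c5
  t3: cb ab 14 1a 48 1a c5 c5

RES = [0xcb, 0xab, 0x14, 0x1a, 0x48, 0x1a, 0xc5, 0xc5]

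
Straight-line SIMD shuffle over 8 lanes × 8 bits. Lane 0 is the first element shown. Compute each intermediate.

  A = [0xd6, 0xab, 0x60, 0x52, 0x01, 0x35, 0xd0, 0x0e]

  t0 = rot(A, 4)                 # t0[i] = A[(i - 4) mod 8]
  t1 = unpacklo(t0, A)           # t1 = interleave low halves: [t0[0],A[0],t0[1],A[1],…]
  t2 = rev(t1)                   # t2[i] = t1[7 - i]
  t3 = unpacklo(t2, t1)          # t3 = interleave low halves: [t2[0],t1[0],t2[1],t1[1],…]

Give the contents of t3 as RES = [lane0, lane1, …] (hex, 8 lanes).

RES = [0x52, 0x01, 0x0e, 0xd6, 0x60, 0x35, 0xd0, 0xab]

→ t0 |01|35|d0|0e|d6|ab|60|52|
→ t1 |01|d6|35|ab|d0|60|0e|52|
→ t2 |52|0e|60|d0|ab|35|d6|01|
→ t3 |52|01|0e|d6|60|35|d0|ab|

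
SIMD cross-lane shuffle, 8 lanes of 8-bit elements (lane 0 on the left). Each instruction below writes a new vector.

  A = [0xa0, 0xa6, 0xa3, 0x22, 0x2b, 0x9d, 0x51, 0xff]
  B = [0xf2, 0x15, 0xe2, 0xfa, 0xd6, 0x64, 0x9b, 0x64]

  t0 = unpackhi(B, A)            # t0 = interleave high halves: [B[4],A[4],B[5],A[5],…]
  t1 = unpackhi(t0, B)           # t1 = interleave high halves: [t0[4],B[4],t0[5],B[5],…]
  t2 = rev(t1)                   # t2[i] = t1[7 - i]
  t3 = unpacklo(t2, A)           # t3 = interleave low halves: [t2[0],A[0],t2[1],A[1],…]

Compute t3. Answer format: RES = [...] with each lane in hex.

RES = [ 0x64  0xa0  0xff  0xa6  0x9b  0xa3  0x64  0x22 ]

  t0: d6 2b 64 9d 9b 51 64 ff
  t1: 9b d6 51 64 64 9b ff 64
  t2: 64 ff 9b 64 64 51 d6 9b
  t3: 64 a0 ff a6 9b a3 64 22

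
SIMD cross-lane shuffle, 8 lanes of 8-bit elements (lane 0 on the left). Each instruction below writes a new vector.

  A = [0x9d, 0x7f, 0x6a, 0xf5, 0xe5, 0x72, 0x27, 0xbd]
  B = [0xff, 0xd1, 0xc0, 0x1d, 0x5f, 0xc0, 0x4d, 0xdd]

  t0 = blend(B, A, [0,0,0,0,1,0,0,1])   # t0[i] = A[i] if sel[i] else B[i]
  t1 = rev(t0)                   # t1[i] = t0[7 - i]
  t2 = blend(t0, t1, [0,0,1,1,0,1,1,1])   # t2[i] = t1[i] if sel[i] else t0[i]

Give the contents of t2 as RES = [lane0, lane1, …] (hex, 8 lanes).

→ t0 |ff|d1|c0|1d|e5|c0|4d|bd|
→ t1 |bd|4d|c0|e5|1d|c0|d1|ff|
→ t2 |ff|d1|c0|e5|e5|c0|d1|ff|

RES = [0xff, 0xd1, 0xc0, 0xe5, 0xe5, 0xc0, 0xd1, 0xff]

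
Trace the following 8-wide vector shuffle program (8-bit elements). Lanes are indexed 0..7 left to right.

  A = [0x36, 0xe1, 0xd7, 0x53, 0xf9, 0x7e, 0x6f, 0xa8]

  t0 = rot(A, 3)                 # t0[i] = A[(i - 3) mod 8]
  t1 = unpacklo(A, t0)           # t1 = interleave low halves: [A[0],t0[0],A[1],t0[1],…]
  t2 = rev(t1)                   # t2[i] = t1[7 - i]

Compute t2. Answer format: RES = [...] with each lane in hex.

RES = [0x36, 0x53, 0xa8, 0xd7, 0x6f, 0xe1, 0x7e, 0x36]

t0 = [0x7e, 0x6f, 0xa8, 0x36, 0xe1, 0xd7, 0x53, 0xf9]
t1 = [0x36, 0x7e, 0xe1, 0x6f, 0xd7, 0xa8, 0x53, 0x36]
t2 = [0x36, 0x53, 0xa8, 0xd7, 0x6f, 0xe1, 0x7e, 0x36]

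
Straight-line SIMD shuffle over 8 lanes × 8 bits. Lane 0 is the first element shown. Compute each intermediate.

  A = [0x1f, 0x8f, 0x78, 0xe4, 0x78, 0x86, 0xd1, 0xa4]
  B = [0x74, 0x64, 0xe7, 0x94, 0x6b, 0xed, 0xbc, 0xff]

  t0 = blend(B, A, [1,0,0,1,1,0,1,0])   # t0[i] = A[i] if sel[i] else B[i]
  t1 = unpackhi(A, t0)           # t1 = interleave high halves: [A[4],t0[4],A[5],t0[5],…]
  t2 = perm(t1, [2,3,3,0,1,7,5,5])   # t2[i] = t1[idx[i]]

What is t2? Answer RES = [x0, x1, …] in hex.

t0 = [0x1f, 0x64, 0xe7, 0xe4, 0x78, 0xed, 0xd1, 0xff]
t1 = [0x78, 0x78, 0x86, 0xed, 0xd1, 0xd1, 0xa4, 0xff]
t2 = [0x86, 0xed, 0xed, 0x78, 0x78, 0xff, 0xd1, 0xd1]

RES = [ 0x86  0xed  0xed  0x78  0x78  0xff  0xd1  0xd1 ]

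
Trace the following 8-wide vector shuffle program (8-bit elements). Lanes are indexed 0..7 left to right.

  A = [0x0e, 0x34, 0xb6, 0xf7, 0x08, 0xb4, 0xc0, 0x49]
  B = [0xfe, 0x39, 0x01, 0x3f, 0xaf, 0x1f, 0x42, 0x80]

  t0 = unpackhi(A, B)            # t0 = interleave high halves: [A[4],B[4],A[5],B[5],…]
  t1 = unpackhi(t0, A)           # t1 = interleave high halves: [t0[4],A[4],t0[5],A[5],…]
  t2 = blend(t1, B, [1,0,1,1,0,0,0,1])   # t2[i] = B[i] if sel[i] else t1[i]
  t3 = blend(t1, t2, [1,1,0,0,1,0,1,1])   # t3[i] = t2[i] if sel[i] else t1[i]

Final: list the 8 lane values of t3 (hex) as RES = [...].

→ t0 |08|af|b4|1f|c0|42|49|80|
→ t1 |c0|08|42|b4|49|c0|80|49|
→ t2 |fe|08|01|3f|49|c0|80|80|
→ t3 |fe|08|42|b4|49|c0|80|80|

RES = [ 0xfe  0x08  0x42  0xb4  0x49  0xc0  0x80  0x80 ]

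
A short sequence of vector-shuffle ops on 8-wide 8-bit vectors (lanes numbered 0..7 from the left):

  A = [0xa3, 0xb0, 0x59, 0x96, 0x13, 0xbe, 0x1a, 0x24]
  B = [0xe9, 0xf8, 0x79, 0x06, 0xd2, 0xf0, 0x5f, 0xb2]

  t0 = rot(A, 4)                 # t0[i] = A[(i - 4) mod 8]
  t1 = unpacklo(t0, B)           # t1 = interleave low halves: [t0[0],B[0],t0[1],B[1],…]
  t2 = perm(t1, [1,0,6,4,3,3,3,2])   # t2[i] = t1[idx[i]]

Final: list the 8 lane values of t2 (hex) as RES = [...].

RES = [ 0xe9  0x13  0x24  0x1a  0xf8  0xf8  0xf8  0xbe ]

→ t0 |13|be|1a|24|a3|b0|59|96|
→ t1 |13|e9|be|f8|1a|79|24|06|
→ t2 |e9|13|24|1a|f8|f8|f8|be|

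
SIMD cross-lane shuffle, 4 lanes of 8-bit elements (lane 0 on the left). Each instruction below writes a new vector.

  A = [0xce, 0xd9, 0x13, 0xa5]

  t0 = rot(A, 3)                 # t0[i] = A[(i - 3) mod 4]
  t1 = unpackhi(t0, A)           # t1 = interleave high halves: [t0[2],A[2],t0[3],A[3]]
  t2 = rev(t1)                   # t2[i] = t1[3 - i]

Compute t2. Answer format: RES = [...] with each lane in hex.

RES = [ 0xa5  0xce  0x13  0xa5 ]

  t0: d9 13 a5 ce
  t1: a5 13 ce a5
  t2: a5 ce 13 a5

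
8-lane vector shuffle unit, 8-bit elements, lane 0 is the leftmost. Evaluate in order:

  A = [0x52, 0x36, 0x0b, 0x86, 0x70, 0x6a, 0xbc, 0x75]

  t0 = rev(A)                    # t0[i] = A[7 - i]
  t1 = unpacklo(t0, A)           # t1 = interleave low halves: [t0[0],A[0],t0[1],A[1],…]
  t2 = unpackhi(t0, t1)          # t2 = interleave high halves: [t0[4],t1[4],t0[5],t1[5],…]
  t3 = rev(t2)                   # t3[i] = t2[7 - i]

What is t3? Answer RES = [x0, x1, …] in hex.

RES = [0x86, 0x52, 0x70, 0x36, 0x0b, 0x0b, 0x6a, 0x86]

→ t0 |75|bc|6a|70|86|0b|36|52|
→ t1 |75|52|bc|36|6a|0b|70|86|
→ t2 |86|6a|0b|0b|36|70|52|86|
→ t3 |86|52|70|36|0b|0b|6a|86|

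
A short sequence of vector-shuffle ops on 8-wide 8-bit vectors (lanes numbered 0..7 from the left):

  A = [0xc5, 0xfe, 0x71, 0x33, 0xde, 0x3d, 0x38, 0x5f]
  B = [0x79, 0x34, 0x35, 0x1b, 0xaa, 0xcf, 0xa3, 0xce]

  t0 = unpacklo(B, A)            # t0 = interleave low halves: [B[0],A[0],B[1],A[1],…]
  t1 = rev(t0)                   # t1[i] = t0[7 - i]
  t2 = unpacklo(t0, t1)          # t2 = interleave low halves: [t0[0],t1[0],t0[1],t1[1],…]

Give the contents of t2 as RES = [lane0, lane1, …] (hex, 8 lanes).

RES = [0x79, 0x33, 0xc5, 0x1b, 0x34, 0x71, 0xfe, 0x35]

→ t0 |79|c5|34|fe|35|71|1b|33|
→ t1 |33|1b|71|35|fe|34|c5|79|
→ t2 |79|33|c5|1b|34|71|fe|35|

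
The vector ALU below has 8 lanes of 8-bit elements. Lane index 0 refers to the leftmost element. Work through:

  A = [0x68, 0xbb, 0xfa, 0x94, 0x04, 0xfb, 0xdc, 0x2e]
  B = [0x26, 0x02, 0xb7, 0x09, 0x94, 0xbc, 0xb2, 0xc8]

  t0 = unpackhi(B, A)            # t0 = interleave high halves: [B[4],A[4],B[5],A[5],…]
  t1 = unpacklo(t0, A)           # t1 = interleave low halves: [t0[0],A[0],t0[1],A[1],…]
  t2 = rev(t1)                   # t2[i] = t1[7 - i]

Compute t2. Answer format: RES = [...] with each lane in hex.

t0 = [0x94, 0x04, 0xbc, 0xfb, 0xb2, 0xdc, 0xc8, 0x2e]
t1 = [0x94, 0x68, 0x04, 0xbb, 0xbc, 0xfa, 0xfb, 0x94]
t2 = [0x94, 0xfb, 0xfa, 0xbc, 0xbb, 0x04, 0x68, 0x94]

RES = [0x94, 0xfb, 0xfa, 0xbc, 0xbb, 0x04, 0x68, 0x94]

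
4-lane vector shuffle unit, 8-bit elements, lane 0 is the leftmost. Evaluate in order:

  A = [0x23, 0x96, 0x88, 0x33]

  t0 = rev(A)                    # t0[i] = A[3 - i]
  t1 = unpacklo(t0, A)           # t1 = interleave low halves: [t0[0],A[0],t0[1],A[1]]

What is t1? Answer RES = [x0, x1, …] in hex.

  t0: 33 88 96 23
  t1: 33 23 88 96

RES = [0x33, 0x23, 0x88, 0x96]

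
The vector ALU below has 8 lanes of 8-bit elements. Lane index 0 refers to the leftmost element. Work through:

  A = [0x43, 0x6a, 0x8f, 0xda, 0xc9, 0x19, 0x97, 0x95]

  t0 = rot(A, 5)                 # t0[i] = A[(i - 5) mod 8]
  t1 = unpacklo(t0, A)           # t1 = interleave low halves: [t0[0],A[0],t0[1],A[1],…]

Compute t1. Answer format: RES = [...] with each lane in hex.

RES = [0xda, 0x43, 0xc9, 0x6a, 0x19, 0x8f, 0x97, 0xda]

  t0: da c9 19 97 95 43 6a 8f
  t1: da 43 c9 6a 19 8f 97 da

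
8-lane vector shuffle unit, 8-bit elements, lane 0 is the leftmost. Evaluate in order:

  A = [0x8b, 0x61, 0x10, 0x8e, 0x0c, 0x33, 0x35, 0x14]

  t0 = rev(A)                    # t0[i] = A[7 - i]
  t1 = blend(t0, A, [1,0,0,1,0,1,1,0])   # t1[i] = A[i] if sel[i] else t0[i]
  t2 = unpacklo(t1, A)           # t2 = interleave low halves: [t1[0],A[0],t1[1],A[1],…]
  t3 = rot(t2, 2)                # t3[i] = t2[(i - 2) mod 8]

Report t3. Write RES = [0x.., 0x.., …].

RES = [0x8e, 0x8e, 0x8b, 0x8b, 0x35, 0x61, 0x33, 0x10]

  t0: 14 35 33 0c 8e 10 61 8b
  t1: 8b 35 33 8e 8e 33 35 8b
  t2: 8b 8b 35 61 33 10 8e 8e
  t3: 8e 8e 8b 8b 35 61 33 10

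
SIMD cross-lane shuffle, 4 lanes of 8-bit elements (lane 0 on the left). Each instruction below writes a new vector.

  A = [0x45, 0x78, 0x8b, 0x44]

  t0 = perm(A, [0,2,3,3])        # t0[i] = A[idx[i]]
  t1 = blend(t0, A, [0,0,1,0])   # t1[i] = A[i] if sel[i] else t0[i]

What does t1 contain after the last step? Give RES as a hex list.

RES = [ 0x45  0x8b  0x8b  0x44 ]

  t0: 45 8b 44 44
  t1: 45 8b 8b 44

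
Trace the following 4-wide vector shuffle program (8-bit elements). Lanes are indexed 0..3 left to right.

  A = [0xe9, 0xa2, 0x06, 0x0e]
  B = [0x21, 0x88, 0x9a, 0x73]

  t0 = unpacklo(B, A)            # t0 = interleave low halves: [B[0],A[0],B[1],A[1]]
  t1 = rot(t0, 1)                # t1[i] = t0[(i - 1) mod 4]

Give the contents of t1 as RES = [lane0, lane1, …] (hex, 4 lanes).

  t0: 21 e9 88 a2
  t1: a2 21 e9 88

RES = [ 0xa2  0x21  0xe9  0x88 ]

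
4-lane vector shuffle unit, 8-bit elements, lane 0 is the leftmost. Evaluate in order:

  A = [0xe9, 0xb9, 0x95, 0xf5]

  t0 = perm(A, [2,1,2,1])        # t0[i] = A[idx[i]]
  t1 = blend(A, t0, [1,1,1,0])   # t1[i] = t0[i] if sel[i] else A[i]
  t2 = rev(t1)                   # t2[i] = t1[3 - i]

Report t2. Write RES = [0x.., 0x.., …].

RES = [0xf5, 0x95, 0xb9, 0x95]

  t0: 95 b9 95 b9
  t1: 95 b9 95 f5
  t2: f5 95 b9 95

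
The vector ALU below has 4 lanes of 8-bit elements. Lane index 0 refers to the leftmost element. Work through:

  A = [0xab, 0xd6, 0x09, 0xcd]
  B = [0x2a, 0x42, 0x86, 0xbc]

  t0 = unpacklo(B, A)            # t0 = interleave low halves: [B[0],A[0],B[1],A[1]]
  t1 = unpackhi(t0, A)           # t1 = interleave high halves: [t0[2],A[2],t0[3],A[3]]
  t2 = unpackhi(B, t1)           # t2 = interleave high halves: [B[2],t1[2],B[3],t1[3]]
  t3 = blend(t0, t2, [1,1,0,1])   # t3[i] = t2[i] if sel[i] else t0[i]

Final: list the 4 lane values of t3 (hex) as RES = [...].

  t0: 2a ab 42 d6
  t1: 42 09 d6 cd
  t2: 86 d6 bc cd
  t3: 86 d6 42 cd

RES = [ 0x86  0xd6  0x42  0xcd ]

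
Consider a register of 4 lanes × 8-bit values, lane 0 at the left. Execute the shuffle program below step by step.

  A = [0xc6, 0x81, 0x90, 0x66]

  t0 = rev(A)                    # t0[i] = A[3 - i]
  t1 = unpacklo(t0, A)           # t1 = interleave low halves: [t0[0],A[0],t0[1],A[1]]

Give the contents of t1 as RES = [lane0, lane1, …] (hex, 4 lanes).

RES = [ 0x66  0xc6  0x90  0x81 ]

t0 = [0x66, 0x90, 0x81, 0xc6]
t1 = [0x66, 0xc6, 0x90, 0x81]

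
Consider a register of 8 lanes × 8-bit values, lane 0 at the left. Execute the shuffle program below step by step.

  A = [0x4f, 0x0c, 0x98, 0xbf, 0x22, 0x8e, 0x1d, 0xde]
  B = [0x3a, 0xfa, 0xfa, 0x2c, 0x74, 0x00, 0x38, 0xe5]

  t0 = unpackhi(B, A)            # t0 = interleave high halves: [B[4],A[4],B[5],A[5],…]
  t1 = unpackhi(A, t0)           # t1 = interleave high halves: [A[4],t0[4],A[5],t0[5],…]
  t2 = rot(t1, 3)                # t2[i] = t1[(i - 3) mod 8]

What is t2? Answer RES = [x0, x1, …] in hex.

RES = [0xe5, 0xde, 0xde, 0x22, 0x38, 0x8e, 0x1d, 0x1d]

→ t0 |74|22|00|8e|38|1d|e5|de|
→ t1 |22|38|8e|1d|1d|e5|de|de|
→ t2 |e5|de|de|22|38|8e|1d|1d|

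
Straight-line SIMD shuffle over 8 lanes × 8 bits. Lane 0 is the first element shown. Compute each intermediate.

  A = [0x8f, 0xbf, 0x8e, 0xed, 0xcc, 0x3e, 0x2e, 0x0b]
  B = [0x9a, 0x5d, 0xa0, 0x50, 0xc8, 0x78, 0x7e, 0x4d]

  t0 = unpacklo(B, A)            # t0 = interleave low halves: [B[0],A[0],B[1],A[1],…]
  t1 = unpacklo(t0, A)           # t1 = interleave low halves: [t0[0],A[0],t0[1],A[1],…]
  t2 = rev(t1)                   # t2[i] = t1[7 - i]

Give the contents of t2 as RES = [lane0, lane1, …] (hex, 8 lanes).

RES = [ 0xed  0xbf  0x8e  0x5d  0xbf  0x8f  0x8f  0x9a ]

  t0: 9a 8f 5d bf a0 8e 50 ed
  t1: 9a 8f 8f bf 5d 8e bf ed
  t2: ed bf 8e 5d bf 8f 8f 9a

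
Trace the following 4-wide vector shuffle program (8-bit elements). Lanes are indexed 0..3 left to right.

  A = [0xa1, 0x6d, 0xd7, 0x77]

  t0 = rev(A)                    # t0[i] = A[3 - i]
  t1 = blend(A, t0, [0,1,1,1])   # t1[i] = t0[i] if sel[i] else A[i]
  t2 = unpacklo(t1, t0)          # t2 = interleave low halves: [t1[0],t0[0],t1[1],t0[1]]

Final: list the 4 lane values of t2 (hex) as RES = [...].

t0 = [0x77, 0xd7, 0x6d, 0xa1]
t1 = [0xa1, 0xd7, 0x6d, 0xa1]
t2 = [0xa1, 0x77, 0xd7, 0xd7]

RES = [ 0xa1  0x77  0xd7  0xd7 ]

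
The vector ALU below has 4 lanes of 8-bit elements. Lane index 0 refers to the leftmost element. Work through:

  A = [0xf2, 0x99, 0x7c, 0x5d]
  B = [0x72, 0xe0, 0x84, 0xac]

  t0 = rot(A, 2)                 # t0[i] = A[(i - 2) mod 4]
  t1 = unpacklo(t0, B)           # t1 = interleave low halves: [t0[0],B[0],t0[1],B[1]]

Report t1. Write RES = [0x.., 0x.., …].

  t0: 7c 5d f2 99
  t1: 7c 72 5d e0

RES = [ 0x7c  0x72  0x5d  0xe0 ]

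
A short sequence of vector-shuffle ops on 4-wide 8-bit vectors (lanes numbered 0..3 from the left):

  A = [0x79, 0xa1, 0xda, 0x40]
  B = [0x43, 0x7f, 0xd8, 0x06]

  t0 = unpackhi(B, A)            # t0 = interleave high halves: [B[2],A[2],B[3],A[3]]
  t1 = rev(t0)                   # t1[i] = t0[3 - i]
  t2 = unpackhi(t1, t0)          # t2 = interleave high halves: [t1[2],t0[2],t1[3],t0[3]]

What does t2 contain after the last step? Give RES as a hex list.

t0 = [0xd8, 0xda, 0x06, 0x40]
t1 = [0x40, 0x06, 0xda, 0xd8]
t2 = [0xda, 0x06, 0xd8, 0x40]

RES = [0xda, 0x06, 0xd8, 0x40]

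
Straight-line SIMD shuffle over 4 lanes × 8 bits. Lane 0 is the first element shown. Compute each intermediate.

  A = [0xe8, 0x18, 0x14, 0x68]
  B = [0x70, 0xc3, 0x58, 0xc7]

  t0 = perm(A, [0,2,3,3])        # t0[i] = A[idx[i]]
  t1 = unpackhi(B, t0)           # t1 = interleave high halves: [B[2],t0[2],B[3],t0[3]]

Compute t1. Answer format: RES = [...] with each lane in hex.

RES = [0x58, 0x68, 0xc7, 0x68]

t0 = [0xe8, 0x14, 0x68, 0x68]
t1 = [0x58, 0x68, 0xc7, 0x68]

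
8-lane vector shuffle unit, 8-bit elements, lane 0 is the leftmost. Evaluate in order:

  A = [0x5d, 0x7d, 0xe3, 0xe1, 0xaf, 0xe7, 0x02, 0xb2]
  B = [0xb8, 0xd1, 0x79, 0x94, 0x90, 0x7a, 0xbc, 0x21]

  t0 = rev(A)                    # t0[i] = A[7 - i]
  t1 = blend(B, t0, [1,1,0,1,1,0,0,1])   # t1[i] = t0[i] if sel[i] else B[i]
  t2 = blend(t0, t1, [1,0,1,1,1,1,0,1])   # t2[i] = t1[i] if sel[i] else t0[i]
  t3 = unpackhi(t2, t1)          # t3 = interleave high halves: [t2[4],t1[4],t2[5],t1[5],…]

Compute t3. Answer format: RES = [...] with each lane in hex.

→ t0 |b2|02|e7|af|e1|e3|7d|5d|
→ t1 |b2|02|79|af|e1|7a|bc|5d|
→ t2 |b2|02|79|af|e1|7a|7d|5d|
→ t3 |e1|e1|7a|7a|7d|bc|5d|5d|

RES = [ 0xe1  0xe1  0x7a  0x7a  0x7d  0xbc  0x5d  0x5d ]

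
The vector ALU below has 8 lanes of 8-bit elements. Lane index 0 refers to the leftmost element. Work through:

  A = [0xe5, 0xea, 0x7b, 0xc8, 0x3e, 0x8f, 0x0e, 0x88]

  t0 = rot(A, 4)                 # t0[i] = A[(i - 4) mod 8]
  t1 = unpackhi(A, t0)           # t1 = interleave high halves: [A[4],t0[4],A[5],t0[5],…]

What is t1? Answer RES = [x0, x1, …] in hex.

RES = [0x3e, 0xe5, 0x8f, 0xea, 0x0e, 0x7b, 0x88, 0xc8]

  t0: 3e 8f 0e 88 e5 ea 7b c8
  t1: 3e e5 8f ea 0e 7b 88 c8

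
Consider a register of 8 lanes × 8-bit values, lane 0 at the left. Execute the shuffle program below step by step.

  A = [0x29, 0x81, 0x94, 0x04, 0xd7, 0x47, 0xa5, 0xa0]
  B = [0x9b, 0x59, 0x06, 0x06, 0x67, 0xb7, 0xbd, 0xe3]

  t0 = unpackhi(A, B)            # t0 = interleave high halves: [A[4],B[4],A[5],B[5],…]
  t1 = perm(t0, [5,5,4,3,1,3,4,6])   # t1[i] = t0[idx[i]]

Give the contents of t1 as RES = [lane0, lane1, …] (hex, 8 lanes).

t0 = [0xd7, 0x67, 0x47, 0xb7, 0xa5, 0xbd, 0xa0, 0xe3]
t1 = [0xbd, 0xbd, 0xa5, 0xb7, 0x67, 0xb7, 0xa5, 0xa0]

RES = [ 0xbd  0xbd  0xa5  0xb7  0x67  0xb7  0xa5  0xa0 ]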